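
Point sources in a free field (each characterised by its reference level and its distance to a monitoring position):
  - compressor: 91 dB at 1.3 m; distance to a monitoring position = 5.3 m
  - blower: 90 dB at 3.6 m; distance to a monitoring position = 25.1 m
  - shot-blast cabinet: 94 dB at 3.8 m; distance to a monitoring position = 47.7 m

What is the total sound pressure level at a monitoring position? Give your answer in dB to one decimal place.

First find each source's level at the receiver (point-source: −20·log₁₀(r/r_ref)), then combine on an intensity basis.
compressor: 91 − 20·log₁₀(5.3/1.3) = 91 − 12.21 = 78.79 dB.
blower: 90 − 20·log₁₀(25.1/3.6) = 90 − 16.87 = 73.13 dB.
shot-blast cabinet: 94 − 20·log₁₀(47.7/3.8) = 94 − 21.97 = 72.03 dB.
Σ 10^(L/10) = 1.123e+08 → L_total = 10·log₁₀(1.123e+08) = 80.50 dB.

80.5 dB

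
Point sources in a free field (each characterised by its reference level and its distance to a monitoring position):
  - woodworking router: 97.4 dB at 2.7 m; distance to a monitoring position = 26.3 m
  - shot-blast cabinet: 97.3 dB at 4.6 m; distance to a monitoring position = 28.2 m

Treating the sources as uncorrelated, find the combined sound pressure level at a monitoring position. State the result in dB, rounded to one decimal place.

83.0 dB

First find each source's level at the receiver (point-source: −20·log₁₀(r/r_ref)), then combine on an intensity basis.
woodworking router: 97.4 − 20·log₁₀(26.3/2.7) = 97.4 − 19.77 = 77.63 dB.
shot-blast cabinet: 97.3 − 20·log₁₀(28.2/4.6) = 97.3 − 15.75 = 81.55 dB.
Σ 10^(L/10) = 2.008e+08 → L_total = 10·log₁₀(2.008e+08) = 83.03 dB.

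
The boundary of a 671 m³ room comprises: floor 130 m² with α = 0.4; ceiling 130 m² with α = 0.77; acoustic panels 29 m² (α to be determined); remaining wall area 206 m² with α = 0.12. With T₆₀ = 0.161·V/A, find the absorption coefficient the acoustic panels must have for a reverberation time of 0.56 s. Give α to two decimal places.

A = 0.161·V/T₆₀ = 0.161·671/0.56 = 192.91 m² sabins.
Absorption from the other surfaces = 130·0.4 + 130·0.77 + 206·0.12 = 176.82 m², so the acoustic panels must supply 16.09 m² over 29 m².
α = 16.09/29 = 0.555.

0.55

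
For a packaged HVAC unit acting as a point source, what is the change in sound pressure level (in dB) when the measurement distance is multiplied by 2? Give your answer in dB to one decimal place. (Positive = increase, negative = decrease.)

With spherical spreading the level changes by −20·log₁₀(r₂/r₁).
ΔL = −20·log₁₀(2) = -6.02 dB.

-6.0 dB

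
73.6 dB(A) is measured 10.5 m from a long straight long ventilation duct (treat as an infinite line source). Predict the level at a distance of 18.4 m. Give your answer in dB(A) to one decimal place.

71.2 dB(A)

Cylindrical spreading from a line source gives a 10·log₁₀(r₂/r₁) drop.
L₂ = 73.6 − 10·log₁₀(18.4/10.5) = 73.6 − 2.436 = 71.16 dB(A).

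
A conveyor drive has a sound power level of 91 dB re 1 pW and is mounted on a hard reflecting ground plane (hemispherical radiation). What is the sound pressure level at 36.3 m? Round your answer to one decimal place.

L_p = L_w − 10·log₁₀(2π·r²) with r = 36.3 m.
2π·r² = 8279 m², 10·log₁₀ of that is 39.180 dB.
L_p = 91 − 39.180 = 51.82 dB.

51.8 dB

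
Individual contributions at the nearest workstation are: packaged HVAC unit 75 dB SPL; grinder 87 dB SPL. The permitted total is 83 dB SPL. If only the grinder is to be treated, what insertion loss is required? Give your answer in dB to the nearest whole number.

5 dB

Everything except the grinder sums to 10^(75/10) = 3.162e+07 in linear terms, 75.00 dB SPL.
The limit corresponds to 10^(83/10) = 1.995e+08; subtracting the fixed part leaves 1.679e+08 for the grinder, i.e. 82.25 dB SPL.
So the grinder must be reduced from 87 to 82.25 dB SPL: IL = 4.75 dB.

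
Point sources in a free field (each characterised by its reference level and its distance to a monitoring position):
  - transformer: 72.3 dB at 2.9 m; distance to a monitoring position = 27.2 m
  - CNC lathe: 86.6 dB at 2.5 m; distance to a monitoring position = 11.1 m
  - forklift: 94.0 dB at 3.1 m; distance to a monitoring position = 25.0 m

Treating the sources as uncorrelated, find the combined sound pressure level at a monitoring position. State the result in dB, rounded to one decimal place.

77.9 dB

First find each source's level at the receiver (point-source: −20·log₁₀(r/r_ref)), then combine on an intensity basis.
transformer: 72.3 − 20·log₁₀(27.2/2.9) = 72.3 − 19.44 = 52.86 dB.
CNC lathe: 86.6 − 20·log₁₀(11.1/2.5) = 86.6 − 12.95 = 73.65 dB.
forklift: 94.0 − 20·log₁₀(25.0/3.1) = 94.0 − 18.13 = 75.87 dB.
Σ 10^(L/10) = 6.200e+07 → L_total = 10·log₁₀(6.200e+07) = 77.92 dB.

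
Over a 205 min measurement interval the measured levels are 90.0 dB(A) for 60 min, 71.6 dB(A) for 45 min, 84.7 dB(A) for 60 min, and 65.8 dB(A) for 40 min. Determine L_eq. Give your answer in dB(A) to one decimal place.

85.8 dB(A)

Weight each interval's intensity by its duration and average over T = 205 min:
Σ tᵢ·10^(Lᵢ/10) = 60·10^(90.0/10) + 45·10^(71.6/10) + 60·10^(84.7/10) + 40·10^(65.8/10) = 7.851e+10.
L_eq = 10·log₁₀(7.851e+10/205) = 85.83 dB(A).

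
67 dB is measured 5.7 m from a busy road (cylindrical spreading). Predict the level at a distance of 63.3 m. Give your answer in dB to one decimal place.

56.5 dB

For a line source, L₂ = L₁ − 10·log₁₀(r₂/r₁).
L₂ = 67 − 10·log₁₀(63.3/5.7) = 67 − 10.455 = 56.54 dB.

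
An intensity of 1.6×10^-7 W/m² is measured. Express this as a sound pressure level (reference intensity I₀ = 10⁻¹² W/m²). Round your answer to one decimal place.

I/I₀ = 1.6×10^-7/10⁻¹² = 1.6×10^5, and L = 10·log₁₀(I/I₀).
L = 10·(0.2041 + 5) = 52.04 dB.

52.0 dB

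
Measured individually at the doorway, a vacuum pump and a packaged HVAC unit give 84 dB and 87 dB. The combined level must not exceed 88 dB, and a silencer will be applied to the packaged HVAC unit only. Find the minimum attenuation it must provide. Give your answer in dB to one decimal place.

1.2 dB

Fixed contribution from the other source: Σ 10^(L/10) = 10^(84/10) = 2.512e+08 (84.00 dB).
To meet 88 dB overall, the treated packaged HVAC unit may contribute at most 10^(88/10) − 2.512e+08 = 3.798e+08, i.e. 85.80 dB.
Required insertion loss = 87 − 85.80 = 1.20 dB.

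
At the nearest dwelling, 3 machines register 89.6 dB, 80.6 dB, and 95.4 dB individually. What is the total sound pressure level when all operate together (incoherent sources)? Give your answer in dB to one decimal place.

For uncorrelated sources the intensities add, so convert each level to linear form, sum, and take 10·log₁₀ of the total.
Σ 10^(L/10) = 10^(89.6/10) + 10^(80.6/10) + 10^(95.4/10) = 4.494e+09.
L_total = 10·log₁₀(4.494e+09) = 96.53 dB.

96.5 dB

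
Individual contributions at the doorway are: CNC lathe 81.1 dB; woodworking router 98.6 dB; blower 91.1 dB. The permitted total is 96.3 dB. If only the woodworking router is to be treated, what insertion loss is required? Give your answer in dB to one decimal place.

Fixed contribution from the other sources: Σ 10^(L/10) = 10^(81.1/10) + 10^(91.1/10) = 1.417e+09 (91.51 dB).
The limit corresponds to 10^(96.3/10) = 4.266e+09; subtracting the fixed part leaves 2.849e+09 for the woodworking router, i.e. 94.55 dB.
Required insertion loss = 98.6 − 94.55 = 4.05 dB.

4.1 dB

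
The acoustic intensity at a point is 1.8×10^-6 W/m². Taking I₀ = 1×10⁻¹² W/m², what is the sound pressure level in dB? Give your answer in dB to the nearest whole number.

63 dB

Dividing by I₀ shifts the exponent by 12: I/I₀ = 1.8×10^6.
L = 10·(0.2553 + 6) = 62.55 dB.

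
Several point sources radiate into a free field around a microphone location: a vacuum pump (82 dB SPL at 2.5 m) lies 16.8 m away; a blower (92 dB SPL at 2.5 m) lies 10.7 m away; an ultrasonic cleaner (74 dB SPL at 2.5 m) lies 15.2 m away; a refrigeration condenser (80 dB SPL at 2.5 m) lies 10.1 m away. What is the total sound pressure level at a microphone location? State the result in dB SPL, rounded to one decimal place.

Propagate each source to the receiver with L = L_ref − 20·log₁₀(r/r_ref), then add intensities.
vacuum pump: 82 − 20·log₁₀(16.8/2.5) = 82 − 16.55 = 65.45 dB SPL.
blower: 92 − 20·log₁₀(10.7/2.5) = 92 − 12.63 = 79.37 dB SPL.
ultrasonic cleaner: 74 − 20·log₁₀(15.2/2.5) = 74 − 15.68 = 58.32 dB SPL.
refrigeration condenser: 80 − 20·log₁₀(10.1/2.5) = 80 − 12.13 = 67.87 dB SPL.
Σ 10^(L/10) = 9.684e+07 → L_total = 10·log₁₀(9.684e+07) = 79.86 dB SPL.

79.9 dB SPL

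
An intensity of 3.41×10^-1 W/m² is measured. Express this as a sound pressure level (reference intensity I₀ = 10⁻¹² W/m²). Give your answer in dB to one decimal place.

Dividing by I₀ shifts the exponent by 12: I/I₀ = 3.41×10^11.
L = 10·(0.5328 + 11) = 115.33 dB.

115.3 dB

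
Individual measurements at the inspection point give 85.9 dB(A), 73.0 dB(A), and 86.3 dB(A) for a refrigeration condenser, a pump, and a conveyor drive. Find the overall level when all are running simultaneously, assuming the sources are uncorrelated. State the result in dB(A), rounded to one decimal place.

For uncorrelated sources the intensities add, so convert each level to linear form, sum, and take 10·log₁₀ of the total.
Σ 10^(L/10) = 10^(85.9/10) + 10^(73.0/10) + 10^(86.3/10) = 8.356e+08.
L_total = 10·log₁₀(8.356e+08) = 89.22 dB(A).

89.2 dB(A)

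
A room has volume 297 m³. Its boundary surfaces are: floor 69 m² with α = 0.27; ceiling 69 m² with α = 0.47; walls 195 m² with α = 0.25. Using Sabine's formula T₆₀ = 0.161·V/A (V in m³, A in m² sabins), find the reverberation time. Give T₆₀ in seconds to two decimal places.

Total absorption A = 69·0.27 + 69·0.47 + 195·0.25 = 99.81 m² sabins.
T₆₀ = 0.161·V/A = 0.161·297/99.81 = 0.479 s.

0.48 s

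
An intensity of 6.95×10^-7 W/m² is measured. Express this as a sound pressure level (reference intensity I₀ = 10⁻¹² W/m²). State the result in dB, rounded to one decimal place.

58.4 dB

I/I₀ = 6.95×10^-7/10⁻¹² = 6.95×10^5, and L = 10·log₁₀(I/I₀).
L = 10·(0.8420 + 5) = 58.42 dB.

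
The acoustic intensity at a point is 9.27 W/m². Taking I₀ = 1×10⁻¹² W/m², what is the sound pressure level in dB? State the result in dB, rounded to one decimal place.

129.7 dB

L = 10·log₁₀(I/I₀) = 10·log₁₀(9.27/10⁻¹²) = 10·log₁₀(9.27×10^12).
L = 10·(0.9671 + 12) = 129.67 dB.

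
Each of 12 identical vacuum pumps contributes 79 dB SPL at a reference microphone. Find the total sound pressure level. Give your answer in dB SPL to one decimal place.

89.8 dB SPL

L_total = L₁ + 10·log₁₀ N for N identical incoherent sources.
L_total = 79 + 10·log₁₀(12) = 79 + 10.792 = 89.79 dB SPL.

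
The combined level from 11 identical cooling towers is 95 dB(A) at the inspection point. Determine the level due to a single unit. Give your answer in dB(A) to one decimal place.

11 equal contributions raise the level by 10·log₁₀ 11 = 10.414 dB, so each unit alone gives 95 − 10.414.

84.6 dB(A)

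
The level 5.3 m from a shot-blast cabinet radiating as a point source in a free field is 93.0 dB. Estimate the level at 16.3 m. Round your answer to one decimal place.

For a point source, L₂ = L₁ − 20·log₁₀(r₂/r₁).
L₂ = 93.0 − 20·log₁₀(16.3/5.3) = 93.0 − 9.758 = 83.24 dB.

83.2 dB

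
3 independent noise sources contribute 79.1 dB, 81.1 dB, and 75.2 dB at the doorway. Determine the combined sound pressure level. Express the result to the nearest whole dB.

Incoherent sources combine by intensity addition: L_total = 10·log₁₀(Σ 10^(L_i/10)).
Σ 10^(L/10) = 10^(79.1/10) + 10^(81.1/10) + 10^(75.2/10) = 2.432e+08.
L_total = 10·log₁₀(2.432e+08) = 83.86 dB.

84 dB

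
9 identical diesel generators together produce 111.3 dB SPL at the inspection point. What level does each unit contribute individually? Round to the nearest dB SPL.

For N identical incoherent sources L_total = L₁ + 10·log₁₀ N, so L₁ = 111.3 − 10·log₁₀(9) = 111.3 − 9.542.

102 dB SPL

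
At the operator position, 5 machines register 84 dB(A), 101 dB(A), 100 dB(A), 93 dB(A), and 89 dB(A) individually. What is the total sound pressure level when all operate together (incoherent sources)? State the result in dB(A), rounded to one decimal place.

For uncorrelated sources the intensities add, so convert each level to linear form, sum, and take 10·log₁₀ of the total.
Σ 10^(L/10) = 10^(84/10) + 10^(101/10) + 10^(100/10) + 10^(93/10) + 10^(89/10) = 2.563e+10.
L_total = 10·log₁₀(2.563e+10) = 104.09 dB(A).

104.1 dB(A)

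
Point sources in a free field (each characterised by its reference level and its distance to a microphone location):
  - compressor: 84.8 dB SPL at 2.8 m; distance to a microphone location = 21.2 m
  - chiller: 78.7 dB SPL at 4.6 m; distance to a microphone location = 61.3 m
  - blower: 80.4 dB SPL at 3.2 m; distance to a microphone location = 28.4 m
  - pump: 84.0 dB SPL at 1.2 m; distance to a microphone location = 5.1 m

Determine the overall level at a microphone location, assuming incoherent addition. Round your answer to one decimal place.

73.2 dB SPL

Apply inverse-square spreading to bring every level to the receiver, then sum 10^(L/10).
compressor: 84.8 − 20·log₁₀(21.2/2.8) = 84.8 − 17.58 = 67.22 dB SPL.
chiller: 78.7 − 20·log₁₀(61.3/4.6) = 78.7 − 22.49 = 56.21 dB SPL.
blower: 80.4 − 20·log₁₀(28.4/3.2) = 80.4 − 18.96 = 61.44 dB SPL.
pump: 84.0 − 20·log₁₀(5.1/1.2) = 84.0 − 12.57 = 71.43 dB SPL.
Σ 10^(L/10) = 2.098e+07 → L_total = 10·log₁₀(2.098e+07) = 73.22 dB SPL.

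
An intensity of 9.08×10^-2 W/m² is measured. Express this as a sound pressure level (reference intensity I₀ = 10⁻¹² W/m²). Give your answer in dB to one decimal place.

109.6 dB

I/I₀ = 9.08×10^-2/10⁻¹² = 9.08×10^10, and L = 10·log₁₀(I/I₀).
L = 10·(0.9581 + 10) = 109.58 dB.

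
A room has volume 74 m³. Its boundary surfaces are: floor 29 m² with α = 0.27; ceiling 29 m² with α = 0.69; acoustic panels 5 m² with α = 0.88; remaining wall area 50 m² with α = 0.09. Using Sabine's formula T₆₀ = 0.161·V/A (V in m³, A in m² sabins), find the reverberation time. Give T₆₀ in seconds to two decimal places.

A = Σ Sᵢαᵢ = 29·0.27 + 29·0.69 + 5·0.88 + 50·0.09 = 36.74 m².
T₆₀ = 0.161·V/A = 0.161·74/36.74 = 0.324 s.

0.32 s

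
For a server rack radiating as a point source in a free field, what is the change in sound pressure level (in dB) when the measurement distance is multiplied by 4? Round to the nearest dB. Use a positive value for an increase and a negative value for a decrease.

With spherical spreading the level changes by −20·log₁₀(r₂/r₁).
ΔL = −20·log₁₀(4) = -12.04 dB.

-12 dB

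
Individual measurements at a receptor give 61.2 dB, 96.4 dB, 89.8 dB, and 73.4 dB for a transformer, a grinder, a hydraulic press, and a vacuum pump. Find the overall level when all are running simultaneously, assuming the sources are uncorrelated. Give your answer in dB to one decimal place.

Incoherent sources combine by intensity addition: L_total = 10·log₁₀(Σ 10^(L_i/10)).
Σ 10^(L/10) = 10^(61.2/10) + 10^(96.4/10) + 10^(89.8/10) + 10^(73.4/10) = 5.343e+09.
L_total = 10·log₁₀(5.343e+09) = 97.28 dB.

97.3 dB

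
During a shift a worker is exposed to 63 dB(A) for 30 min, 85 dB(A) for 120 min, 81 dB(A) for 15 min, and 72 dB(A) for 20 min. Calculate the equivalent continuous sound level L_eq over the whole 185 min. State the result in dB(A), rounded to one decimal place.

The energy average is taken in the linear domain: L_eq = 10·log₁₀[(Σ tᵢ·10^(Lᵢ/10))/T], T = 185 min.
Σ tᵢ·10^(Lᵢ/10) = 30·10^(63/10) + 120·10^(85/10) + 15·10^(81/10) + 20·10^(72/10) = 4.021e+10.
L_eq = 10·log₁₀(4.021e+10/185) = 83.37 dB(A).

83.4 dB(A)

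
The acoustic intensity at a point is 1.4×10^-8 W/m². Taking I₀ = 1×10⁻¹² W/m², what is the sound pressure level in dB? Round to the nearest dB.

I/I₀ = 1.4×10^-8/10⁻¹² = 1.4×10^4, and L = 10·log₁₀(I/I₀).
L = 10·(0.1461 + 4) = 41.46 dB.

41 dB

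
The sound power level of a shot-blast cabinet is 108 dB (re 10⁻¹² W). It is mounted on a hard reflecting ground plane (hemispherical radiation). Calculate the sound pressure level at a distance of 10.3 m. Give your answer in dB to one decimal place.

L_p = L_w − 10·log₁₀(2π·r²) with r = 10.3 m.
2π·r² = 666.6 m², 10·log₁₀ of that is 28.239 dB.
L_p = 108 − 28.239 = 79.76 dB.

79.8 dB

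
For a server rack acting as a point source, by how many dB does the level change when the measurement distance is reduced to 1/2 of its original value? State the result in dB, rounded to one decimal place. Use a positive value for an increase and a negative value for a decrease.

Point-source spreading: ΔL = −20·log₁₀(r₂/r₁).
ΔL = −20·log₁₀(0.5) = +6.02 dB.

+6.0 dB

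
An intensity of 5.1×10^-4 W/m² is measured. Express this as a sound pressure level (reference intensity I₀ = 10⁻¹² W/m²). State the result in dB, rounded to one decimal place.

87.1 dB

Dividing by I₀ shifts the exponent by 12: I/I₀ = 5.1×10^8.
L = 10·(0.7076 + 8) = 87.08 dB.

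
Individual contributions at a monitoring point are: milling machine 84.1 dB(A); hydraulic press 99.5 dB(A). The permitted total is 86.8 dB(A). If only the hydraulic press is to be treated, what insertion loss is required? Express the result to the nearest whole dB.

16 dB

Fixed contribution from the other source: Σ 10^(L/10) = 10^(84.1/10) = 2.570e+08 (84.10 dB(A)).
To meet 86.8 dB(A) overall, the treated hydraulic press may contribute at most 10^(86.8/10) − 2.570e+08 = 2.216e+08, i.e. 83.46 dB(A).
Required insertion loss = 99.5 − 83.46 = 16.04 dB.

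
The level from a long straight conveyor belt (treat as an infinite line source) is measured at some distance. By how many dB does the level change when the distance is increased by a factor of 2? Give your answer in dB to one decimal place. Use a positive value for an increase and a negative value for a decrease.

-3.0 dB

A line source loses 3 dB per doubling of distance; generally ΔL = −10·log₁₀(r₂/r₁).
ΔL = −10·log₁₀(2) = -3.01 dB.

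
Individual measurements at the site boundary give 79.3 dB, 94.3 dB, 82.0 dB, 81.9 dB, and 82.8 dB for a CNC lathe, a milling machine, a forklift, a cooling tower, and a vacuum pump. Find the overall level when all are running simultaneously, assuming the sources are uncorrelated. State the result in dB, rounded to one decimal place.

For uncorrelated sources the intensities add, so convert each level to linear form, sum, and take 10·log₁₀ of the total.
Σ 10^(L/10) = 10^(79.3/10) + 10^(94.3/10) + 10^(82.0/10) + 10^(81.9/10) + 10^(82.8/10) = 3.281e+09.
L_total = 10·log₁₀(3.281e+09) = 95.16 dB.

95.2 dB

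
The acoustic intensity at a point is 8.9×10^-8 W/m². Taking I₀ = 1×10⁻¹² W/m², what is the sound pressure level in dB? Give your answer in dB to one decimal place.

49.5 dB

Dividing by I₀ shifts the exponent by 12: I/I₀ = 8.9×10^4.
L = 10·(0.9494 + 4) = 49.49 dB.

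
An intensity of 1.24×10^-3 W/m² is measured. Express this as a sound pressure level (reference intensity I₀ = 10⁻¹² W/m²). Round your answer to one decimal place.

I/I₀ = 1.24×10^-3/10⁻¹² = 1.24×10^9, and L = 10·log₁₀(I/I₀).
L = 10·(0.0934 + 9) = 90.93 dB.

90.9 dB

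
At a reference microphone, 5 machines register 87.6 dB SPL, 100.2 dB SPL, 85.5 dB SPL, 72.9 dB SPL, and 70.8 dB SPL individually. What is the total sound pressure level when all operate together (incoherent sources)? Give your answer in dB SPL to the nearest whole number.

For uncorrelated sources the intensities add, so convert each level to linear form, sum, and take 10·log₁₀ of the total.
Σ 10^(L/10) = 10^(87.6/10) + 10^(100.2/10) + 10^(85.5/10) + 10^(72.9/10) + 10^(70.8/10) = 1.143e+10.
L_total = 10·log₁₀(1.143e+10) = 100.58 dB SPL.

101 dB SPL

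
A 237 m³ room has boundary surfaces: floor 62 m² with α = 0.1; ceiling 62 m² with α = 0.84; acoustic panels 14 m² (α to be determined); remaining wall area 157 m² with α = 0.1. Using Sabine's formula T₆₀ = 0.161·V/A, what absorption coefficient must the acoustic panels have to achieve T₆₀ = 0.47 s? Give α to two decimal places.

Required total absorption A = 0.161·237/0.47 = 81.19 m².
Absorption from the other surfaces = 62·0.1 + 62·0.84 + 157·0.1 = 73.98 m², so the acoustic panels must supply 7.21 m² over 14 m².
α = 7.21/14 = 0.515.

0.51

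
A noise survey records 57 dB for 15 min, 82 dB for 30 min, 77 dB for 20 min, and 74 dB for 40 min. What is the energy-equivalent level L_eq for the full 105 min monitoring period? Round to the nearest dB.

The energy average is taken in the linear domain: L_eq = 10·log₁₀[(Σ tᵢ·10^(Lᵢ/10))/T], T = 105 min.
Σ tᵢ·10^(Lᵢ/10) = 15·10^(57/10) + 30·10^(82/10) + 20·10^(77/10) + 40·10^(74/10) = 6.769e+09.
L_eq = 10·log₁₀(6.769e+09/105) = 78.09 dB.

78 dB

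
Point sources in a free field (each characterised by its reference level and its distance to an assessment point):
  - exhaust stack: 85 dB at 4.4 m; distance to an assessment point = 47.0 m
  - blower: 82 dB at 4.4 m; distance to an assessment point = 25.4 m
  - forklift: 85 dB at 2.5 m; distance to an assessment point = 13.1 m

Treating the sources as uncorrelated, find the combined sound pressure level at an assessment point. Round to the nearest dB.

First find each source's level at the receiver (point-source: −20·log₁₀(r/r_ref)), then combine on an intensity basis.
exhaust stack: 85 − 20·log₁₀(47.0/4.4) = 85 − 20.57 = 64.43 dB.
blower: 82 − 20·log₁₀(25.4/4.4) = 82 − 15.23 = 66.77 dB.
forklift: 85 − 20·log₁₀(13.1/2.5) = 85 − 14.39 = 70.61 dB.
Σ 10^(L/10) = 1.904e+07 → L_total = 10·log₁₀(1.904e+07) = 72.80 dB.

73 dB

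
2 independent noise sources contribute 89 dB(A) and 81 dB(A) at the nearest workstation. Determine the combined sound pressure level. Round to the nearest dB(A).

90 dB(A)

For uncorrelated sources the intensities add, so convert each level to linear form, sum, and take 10·log₁₀ of the total.
Σ 10^(L/10) = 10^(89/10) + 10^(81/10) = 9.202e+08.
L_total = 10·log₁₀(9.202e+08) = 89.64 dB(A).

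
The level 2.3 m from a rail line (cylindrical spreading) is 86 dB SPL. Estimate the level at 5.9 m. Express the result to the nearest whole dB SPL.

Cylindrical spreading from a line source gives a 10·log₁₀(r₂/r₁) drop.
L₂ = 86 − 10·log₁₀(5.9/2.3) = 86 − 4.091 = 81.91 dB SPL.

82 dB SPL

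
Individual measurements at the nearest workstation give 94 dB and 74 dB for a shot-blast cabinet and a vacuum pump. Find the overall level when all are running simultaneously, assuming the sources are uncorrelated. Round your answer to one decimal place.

94.0 dB

Incoherent sources combine by intensity addition: L_total = 10·log₁₀(Σ 10^(L_i/10)).
Σ 10^(L/10) = 10^(94/10) + 10^(74/10) = 2.537e+09.
L_total = 10·log₁₀(2.537e+09) = 94.04 dB.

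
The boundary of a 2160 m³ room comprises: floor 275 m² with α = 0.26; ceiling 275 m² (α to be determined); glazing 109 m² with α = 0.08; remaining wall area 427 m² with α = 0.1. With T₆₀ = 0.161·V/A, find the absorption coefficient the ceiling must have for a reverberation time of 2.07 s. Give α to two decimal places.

0.16

From T₆₀ = 0.161·V/A, the target T₆₀ = 2.07 s needs A = 0.161·2160/2.07 = 168.00 m².
Absorption from the other surfaces = 275·0.26 + 109·0.08 + 427·0.1 = 122.92 m², so the ceiling must supply 45.08 m² over 275 m².
α = 45.08/275 = 0.164.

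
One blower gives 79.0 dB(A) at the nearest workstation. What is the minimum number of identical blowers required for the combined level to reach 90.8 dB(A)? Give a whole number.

16

The shortfall is 90.8 − 79.0 = 11.8 dB, and N units add 10·log₁₀ N, so need 10·log₁₀ N ≥ 11.8.
N ≥ 10^(11.8/10) = 15.136, so N = 16.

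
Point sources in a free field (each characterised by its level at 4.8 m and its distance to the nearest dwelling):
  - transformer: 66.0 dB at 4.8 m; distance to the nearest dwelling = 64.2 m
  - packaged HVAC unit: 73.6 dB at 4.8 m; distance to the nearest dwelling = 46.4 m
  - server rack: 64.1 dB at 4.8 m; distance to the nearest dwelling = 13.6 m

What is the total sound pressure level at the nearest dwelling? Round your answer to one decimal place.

57.7 dB

Propagate each source to the receiver with L = L_ref − 20·log₁₀(r/r_ref), then add intensities.
transformer: 66.0 − 20·log₁₀(64.2/4.8) = 66.0 − 22.53 = 43.47 dB.
packaged HVAC unit: 73.6 − 20·log₁₀(46.4/4.8) = 73.6 − 19.71 = 53.89 dB.
server rack: 64.1 − 20·log₁₀(13.6/4.8) = 64.1 − 9.05 = 55.05 dB.
Σ 10^(L/10) = 5.876e+05 → L_total = 10·log₁₀(5.876e+05) = 57.69 dB.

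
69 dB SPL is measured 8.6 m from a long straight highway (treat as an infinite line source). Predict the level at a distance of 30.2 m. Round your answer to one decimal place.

63.5 dB SPL

Cylindrical spreading from a line source gives a 10·log₁₀(r₂/r₁) drop.
L₂ = 69 − 10·log₁₀(30.2/8.6) = 69 − 5.455 = 63.54 dB SPL.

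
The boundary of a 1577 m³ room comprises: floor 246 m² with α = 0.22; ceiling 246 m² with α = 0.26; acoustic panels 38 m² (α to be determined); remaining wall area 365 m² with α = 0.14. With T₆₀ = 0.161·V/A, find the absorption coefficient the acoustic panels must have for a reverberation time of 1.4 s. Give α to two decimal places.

From T₆₀ = 0.161·V/A, the target T₆₀ = 1.4 s needs A = 0.161·1577/1.4 = 181.36 m².
Absorption from the other surfaces = 246·0.22 + 246·0.26 + 365·0.14 = 169.18 m², so the acoustic panels must supply 12.18 m² over 38 m².
α = 12.18/38 = 0.320.

0.32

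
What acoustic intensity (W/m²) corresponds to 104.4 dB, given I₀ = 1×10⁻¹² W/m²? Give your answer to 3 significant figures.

0.0275 W/m²

I/I₀ = 10^(104.4/10) = 2.754e+10, so I = 2.754e+10 × 10⁻¹² W/m².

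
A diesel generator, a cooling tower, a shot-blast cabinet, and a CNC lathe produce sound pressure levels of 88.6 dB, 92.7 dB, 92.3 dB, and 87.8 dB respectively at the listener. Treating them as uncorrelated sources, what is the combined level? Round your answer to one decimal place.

For uncorrelated sources the intensities add, so convert each level to linear form, sum, and take 10·log₁₀ of the total.
Σ 10^(L/10) = 10^(88.6/10) + 10^(92.7/10) + 10^(92.3/10) + 10^(87.8/10) = 4.887e+09.
L_total = 10·log₁₀(4.887e+09) = 96.89 dB.

96.9 dB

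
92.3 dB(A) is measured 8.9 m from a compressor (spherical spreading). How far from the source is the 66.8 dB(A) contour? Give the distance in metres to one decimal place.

Point-source spreading drops the level by 20·log₁₀(r₂/r₁); inverting, r₂/r₁ = 10^(ΔL/20).
r₂ = 8.9·10^((92.3−66.8)/20) = 8.9·10^(25.5/20) = 167.64 m.

167.6 m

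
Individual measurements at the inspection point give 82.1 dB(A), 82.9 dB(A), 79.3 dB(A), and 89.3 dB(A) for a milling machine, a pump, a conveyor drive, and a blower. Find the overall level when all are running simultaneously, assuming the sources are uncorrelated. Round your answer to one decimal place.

91.1 dB(A)

For uncorrelated sources the intensities add, so convert each level to linear form, sum, and take 10·log₁₀ of the total.
Σ 10^(L/10) = 10^(82.1/10) + 10^(82.9/10) + 10^(79.3/10) + 10^(89.3/10) = 1.293e+09.
L_total = 10·log₁₀(1.293e+09) = 91.12 dB(A).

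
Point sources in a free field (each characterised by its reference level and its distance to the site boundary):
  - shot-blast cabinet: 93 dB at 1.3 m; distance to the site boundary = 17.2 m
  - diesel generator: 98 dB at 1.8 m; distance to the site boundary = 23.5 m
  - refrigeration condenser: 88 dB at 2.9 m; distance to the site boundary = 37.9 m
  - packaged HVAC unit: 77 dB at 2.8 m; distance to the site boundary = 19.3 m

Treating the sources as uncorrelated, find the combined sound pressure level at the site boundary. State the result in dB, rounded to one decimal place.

77.3 dB

Apply inverse-square spreading to bring every level to the receiver, then sum 10^(L/10).
shot-blast cabinet: 93 − 20·log₁₀(17.2/1.3) = 93 − 22.43 = 70.57 dB.
diesel generator: 98 − 20·log₁₀(23.5/1.8) = 98 − 22.32 = 75.68 dB.
refrigeration condenser: 88 − 20·log₁₀(37.9/2.9) = 88 − 22.32 = 65.68 dB.
packaged HVAC unit: 77 − 20·log₁₀(19.3/2.8) = 77 − 16.77 = 60.23 dB.
Σ 10^(L/10) = 5.316e+07 → L_total = 10·log₁₀(5.316e+07) = 77.26 dB.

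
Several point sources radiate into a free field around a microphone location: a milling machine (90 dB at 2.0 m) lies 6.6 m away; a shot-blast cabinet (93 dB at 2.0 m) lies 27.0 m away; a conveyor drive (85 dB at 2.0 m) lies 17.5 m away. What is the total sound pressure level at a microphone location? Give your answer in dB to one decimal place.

Apply inverse-square spreading to bring every level to the receiver, then sum 10^(L/10).
milling machine: 90 − 20·log₁₀(6.6/2.0) = 90 − 10.37 = 79.63 dB.
shot-blast cabinet: 93 − 20·log₁₀(27.0/2.0) = 93 − 22.61 = 70.39 dB.
conveyor drive: 85 − 20·log₁₀(17.5/2.0) = 85 − 18.84 = 66.16 dB.
Σ 10^(L/10) = 1.069e+08 → L_total = 10·log₁₀(1.069e+08) = 80.29 dB.

80.3 dB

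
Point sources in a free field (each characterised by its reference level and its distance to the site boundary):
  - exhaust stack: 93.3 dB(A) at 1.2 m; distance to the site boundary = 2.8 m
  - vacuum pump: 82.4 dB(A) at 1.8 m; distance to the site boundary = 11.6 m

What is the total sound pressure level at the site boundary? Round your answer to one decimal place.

86.0 dB(A)

Apply inverse-square spreading to bring every level to the receiver, then sum 10^(L/10).
exhaust stack: 93.3 − 20·log₁₀(2.8/1.2) = 93.3 − 7.36 = 85.94 dB(A).
vacuum pump: 82.4 − 20·log₁₀(11.6/1.8) = 82.4 − 16.18 = 66.22 dB(A).
Σ 10^(L/10) = 3.969e+08 → L_total = 10·log₁₀(3.969e+08) = 85.99 dB(A).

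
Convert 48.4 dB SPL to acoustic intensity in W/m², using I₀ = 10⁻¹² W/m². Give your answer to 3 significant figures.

I/I₀ = 10^(48.4/10) = 6.918e+04, so I = 6.918e+04 × 10⁻¹² W/m².

6.92e-08 W/m²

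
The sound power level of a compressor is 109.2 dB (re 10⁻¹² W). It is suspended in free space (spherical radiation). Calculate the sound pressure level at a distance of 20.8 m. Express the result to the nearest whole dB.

Free-field spherical radiation: L_p = L_w − 10·log₁₀(4π·r²), r = 20.8 m.
4π·r² = 5437 m², 10·log₁₀ of that is 37.353 dB.
L_p = 109.2 − 37.353 = 71.85 dB.

72 dB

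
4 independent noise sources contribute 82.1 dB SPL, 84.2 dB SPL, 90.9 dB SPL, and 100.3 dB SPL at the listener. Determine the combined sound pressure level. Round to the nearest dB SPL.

101 dB SPL

Incoherent sources combine by intensity addition: L_total = 10·log₁₀(Σ 10^(L_i/10)).
Σ 10^(L/10) = 10^(82.1/10) + 10^(84.2/10) + 10^(90.9/10) + 10^(100.3/10) = 1.237e+10.
L_total = 10·log₁₀(1.237e+10) = 100.92 dB SPL.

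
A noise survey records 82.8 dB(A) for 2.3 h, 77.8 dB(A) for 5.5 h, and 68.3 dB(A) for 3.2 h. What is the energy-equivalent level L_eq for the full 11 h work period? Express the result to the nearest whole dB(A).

L_eq = 10·log₁₀[(1/T)·Σ tᵢ·10^(Lᵢ/10)] with T = 11 h.
Σ tᵢ·10^(Lᵢ/10) = 2.3·10^(82.8/10) + 5.5·10^(77.8/10) + 3.2·10^(68.3/10) = 7.913e+08.
L_eq = 10·log₁₀(7.913e+08/11) = 78.57 dB(A).

79 dB(A)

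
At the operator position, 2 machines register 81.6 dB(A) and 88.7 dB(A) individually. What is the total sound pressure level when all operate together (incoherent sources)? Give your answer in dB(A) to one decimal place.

89.5 dB(A)

Incoherent sources combine by intensity addition: L_total = 10·log₁₀(Σ 10^(L_i/10)).
Σ 10^(L/10) = 10^(81.6/10) + 10^(88.7/10) = 8.859e+08.
L_total = 10·log₁₀(8.859e+08) = 89.47 dB(A).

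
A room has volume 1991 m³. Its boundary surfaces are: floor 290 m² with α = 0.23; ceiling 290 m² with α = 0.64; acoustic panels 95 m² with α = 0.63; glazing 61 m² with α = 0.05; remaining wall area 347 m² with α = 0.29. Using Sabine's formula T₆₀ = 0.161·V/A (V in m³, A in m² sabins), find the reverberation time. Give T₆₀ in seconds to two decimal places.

0.77 s

A = Σ Sᵢαᵢ = 290·0.23 + 290·0.64 + 95·0.63 + 61·0.05 + 347·0.29 = 415.83 m².
T₆₀ = 0.161·V/A = 0.161·1991/415.83 = 0.771 s.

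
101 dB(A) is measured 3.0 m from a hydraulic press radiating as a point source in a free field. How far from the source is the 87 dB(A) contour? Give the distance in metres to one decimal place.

Point-source spreading drops the level by 20·log₁₀(r₂/r₁); inverting, r₂/r₁ = 10^(ΔL/20).
r₂ = 3.0·10^((101−87)/20) = 3.0·10^(14.0/20) = 15.04 m.

15.0 m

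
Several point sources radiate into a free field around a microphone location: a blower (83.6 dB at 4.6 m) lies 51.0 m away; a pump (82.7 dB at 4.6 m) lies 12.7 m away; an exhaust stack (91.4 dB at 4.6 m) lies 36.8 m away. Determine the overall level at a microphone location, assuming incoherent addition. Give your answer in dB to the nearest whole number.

77 dB

First find each source's level at the receiver (point-source: −20·log₁₀(r/r_ref)), then combine on an intensity basis.
blower: 83.6 − 20·log₁₀(51.0/4.6) = 83.6 − 20.90 = 62.70 dB.
pump: 82.7 − 20·log₁₀(12.7/4.6) = 82.7 − 8.82 = 73.88 dB.
exhaust stack: 91.4 − 20·log₁₀(36.8/4.6) = 91.4 − 18.06 = 73.34 dB.
Σ 10^(L/10) = 4.786e+07 → L_total = 10·log₁₀(4.786e+07) = 76.80 dB.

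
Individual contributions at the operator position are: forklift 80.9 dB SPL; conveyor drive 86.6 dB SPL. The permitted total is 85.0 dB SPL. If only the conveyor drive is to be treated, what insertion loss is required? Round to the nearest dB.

4 dB

Fixed contribution from the other source: Σ 10^(L/10) = 10^(80.9/10) = 1.230e+08 (80.90 dB SPL).
The limit corresponds to 10^(85.0/10) = 3.162e+08; subtracting the fixed part leaves 1.932e+08 for the conveyor drive, i.e. 82.86 dB SPL.
So the conveyor drive must be reduced from 86.6 to 82.86 dB SPL: IL = 3.74 dB.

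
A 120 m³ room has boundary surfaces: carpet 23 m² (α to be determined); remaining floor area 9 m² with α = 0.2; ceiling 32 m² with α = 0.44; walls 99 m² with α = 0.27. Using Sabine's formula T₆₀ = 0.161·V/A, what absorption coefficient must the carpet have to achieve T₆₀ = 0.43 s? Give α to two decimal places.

0.10

From T₆₀ = 0.161·V/A, the target T₆₀ = 0.43 s needs A = 0.161·120/0.43 = 44.93 m².
Absorption from the other surfaces = 9·0.2 + 32·0.44 + 99·0.27 = 42.61 m², so the carpet must supply 2.32 m² over 23 m².
α = 2.32/23 = 0.101.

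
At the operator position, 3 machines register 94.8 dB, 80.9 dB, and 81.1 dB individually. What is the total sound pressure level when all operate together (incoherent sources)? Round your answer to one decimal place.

95.1 dB

Incoherent sources combine by intensity addition: L_total = 10·log₁₀(Σ 10^(L_i/10)).
Σ 10^(L/10) = 10^(94.8/10) + 10^(80.9/10) + 10^(81.1/10) = 3.272e+09.
L_total = 10·log₁₀(3.272e+09) = 95.15 dB.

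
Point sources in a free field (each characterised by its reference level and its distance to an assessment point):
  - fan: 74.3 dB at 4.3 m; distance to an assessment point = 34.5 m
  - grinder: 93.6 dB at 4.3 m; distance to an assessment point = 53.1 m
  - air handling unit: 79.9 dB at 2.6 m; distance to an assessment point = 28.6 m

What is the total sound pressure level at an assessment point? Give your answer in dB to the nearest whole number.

First find each source's level at the receiver (point-source: −20·log₁₀(r/r_ref)), then combine on an intensity basis.
fan: 74.3 − 20·log₁₀(34.5/4.3) = 74.3 − 18.09 = 56.21 dB.
grinder: 93.6 − 20·log₁₀(53.1/4.3) = 93.6 − 21.83 = 71.77 dB.
air handling unit: 79.9 − 20·log₁₀(28.6/2.6) = 79.9 − 20.83 = 59.07 dB.
Σ 10^(L/10) = 1.625e+07 → L_total = 10·log₁₀(1.625e+07) = 72.11 dB.

72 dB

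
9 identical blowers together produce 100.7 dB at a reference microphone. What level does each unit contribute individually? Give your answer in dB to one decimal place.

For N identical incoherent sources L_total = L₁ + 10·log₁₀ N, so L₁ = 100.7 − 10·log₁₀(9) = 100.7 − 9.542.

91.2 dB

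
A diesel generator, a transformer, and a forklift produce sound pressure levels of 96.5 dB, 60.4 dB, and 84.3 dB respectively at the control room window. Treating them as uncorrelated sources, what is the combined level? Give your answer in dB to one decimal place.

96.8 dB

Incoherent sources combine by intensity addition: L_total = 10·log₁₀(Σ 10^(L_i/10)).
Σ 10^(L/10) = 10^(96.5/10) + 10^(60.4/10) + 10^(84.3/10) = 4.737e+09.
L_total = 10·log₁₀(4.737e+09) = 96.76 dB.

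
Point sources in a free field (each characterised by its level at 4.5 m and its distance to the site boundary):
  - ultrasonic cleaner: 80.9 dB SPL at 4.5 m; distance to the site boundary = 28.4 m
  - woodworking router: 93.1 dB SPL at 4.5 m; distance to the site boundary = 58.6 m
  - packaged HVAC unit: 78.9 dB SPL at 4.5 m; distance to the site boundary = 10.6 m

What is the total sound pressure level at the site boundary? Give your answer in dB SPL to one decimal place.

74.6 dB SPL

Propagate each source to the receiver with L = L_ref − 20·log₁₀(r/r_ref), then add intensities.
ultrasonic cleaner: 80.9 − 20·log₁₀(28.4/4.5) = 80.9 − 16.00 = 64.90 dB SPL.
woodworking router: 93.1 − 20·log₁₀(58.6/4.5) = 93.1 − 22.29 = 70.81 dB SPL.
packaged HVAC unit: 78.9 − 20·log₁₀(10.6/4.5) = 78.9 − 7.44 = 71.46 dB SPL.
Σ 10^(L/10) = 2.912e+07 → L_total = 10·log₁₀(2.912e+07) = 74.64 dB SPL.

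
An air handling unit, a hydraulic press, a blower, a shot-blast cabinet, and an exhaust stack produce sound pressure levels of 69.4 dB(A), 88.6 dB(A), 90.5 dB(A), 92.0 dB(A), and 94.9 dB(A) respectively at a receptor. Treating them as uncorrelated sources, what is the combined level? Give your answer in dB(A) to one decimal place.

Incoherent sources combine by intensity addition: L_total = 10·log₁₀(Σ 10^(L_i/10)).
Σ 10^(L/10) = 10^(69.4/10) + 10^(88.6/10) + 10^(90.5/10) + 10^(92.0/10) + 10^(94.9/10) = 6.530e+09.
L_total = 10·log₁₀(6.530e+09) = 98.15 dB(A).

98.1 dB(A)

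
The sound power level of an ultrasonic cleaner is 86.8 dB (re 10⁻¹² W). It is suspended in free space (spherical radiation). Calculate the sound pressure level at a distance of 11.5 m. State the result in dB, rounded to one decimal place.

Free-field spherical radiation: L_p = L_w − 10·log₁₀(4π·r²), r = 11.5 m.
4π·r² = 1662 m², 10·log₁₀ of that is 32.206 dB.
L_p = 86.8 − 32.206 = 54.59 dB.

54.6 dB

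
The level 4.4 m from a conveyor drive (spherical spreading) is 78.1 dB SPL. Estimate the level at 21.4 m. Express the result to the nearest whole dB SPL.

64 dB SPL

For a point source, L₂ = L₁ − 20·log₁₀(r₂/r₁).
L₂ = 78.1 − 20·log₁₀(21.4/4.4) = 78.1 − 13.739 = 64.36 dB SPL.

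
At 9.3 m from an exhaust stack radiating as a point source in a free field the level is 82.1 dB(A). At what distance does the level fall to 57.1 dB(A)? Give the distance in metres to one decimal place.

For a point source L₁ − L₂ = 20·log₁₀(r₂/r₁), so r₂ = r₁·10^((L₁−L₂)/20).
r₂ = 9.3·10^((82.1−57.1)/20) = 9.3·10^(25.0/20) = 165.38 m.

165.4 m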